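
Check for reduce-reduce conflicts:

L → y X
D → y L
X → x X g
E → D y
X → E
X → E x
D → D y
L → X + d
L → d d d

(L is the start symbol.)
A reduce-reduce conflict occurs when an LR(0) state has two complete items [A → α .] and [B → β .] — both call for a reduction, and with no lookahead the parser cannot choose between them.

Augment with L' → L and build the canonical LR(0) collection (I0 = CLOSURE({[L' → . L]}), then GOTO on every symbol after a dot until no new states appear). It has 19 states:
  I0: { [D → . D y], [D → . y L], [E → . D y], [L → . X + d], [L → . d d d], [L → . y X], [L' → . L], [X → . E x], [X → . E], [X → . x X g] }  — shift
  I1: { [D → D . y], [E → D . y] }  — shift
  I2: { [X → E . x], [X → E .] }  — shift, reduce
  I3: { [L' → L .] }  — accept
  I4: { [L → X . + d] }  — shift
  I5: { [L → d . d d] }  — shift
  I6: { [D → . D y], [D → . y L], [E → . D y], [X → . E x], [X → . E], [X → . x X g], [X → x . X g] }  — shift
  I7: { [D → . D y], [D → . y L], [D → y . L], [E → . D y], [L → . X + d], [L → . d d d], [L → . y X], [L → y . X], [X → . E x], [X → . E], [X → . x X g] }  — shift
  I8: { [D → y L .] }  — reduce
  I9: { [L → X . + d], [L → y X .] }  — shift, reduce
  I10: { [L → X + . d] }  — shift
  I11: { [L → X + d .] }  — reduce
  I12: { [X → x X . g] }  — shift
  I13: { [D → . D y], [D → . y L], [D → y . L], [E → . D y], [L → . X + d], [L → . d d d], [L → . y X], [X → . E x], [X → . E], [X → . x X g] }  — shift
  I14: { [X → x X g .] }  — reduce
  I15: { [L → d d . d] }  — shift
  I16: { [L → d d d .] }  — reduce
  I17: { [X → E x .] }  — reduce
  I18: { [D → D y .], [E → D y .] }  — 2 reduces

I18 contains complete items [D → D y .], [E → D y .] — reduce-reduce conflict.

Answer: Yes — I18: [D → D y .] vs [E → D y .]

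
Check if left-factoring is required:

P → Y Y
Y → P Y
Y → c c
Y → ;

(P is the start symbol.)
No, left-factoring is not needed

Left-factoring is needed when two productions for the same non-terminal
share a common prefix on the right-hand side.

Productions for Y:
  Y → P Y
  Y → c c
  Y → ;

No common prefixes found.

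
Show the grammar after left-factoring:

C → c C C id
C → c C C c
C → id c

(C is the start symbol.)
Left-factoring transforms A → αβ₁ | αβ₂ into A → αA' and A' → β₁ | β₂
(α is the longest common prefix among the alternatives). Repeat until
no nonterminal has two alternatives with a common prefix.

Round 1: C has alternatives sharing prefix 'c C C'. Introduce C': C → c C C C'
  Add: C' → id
  Add: C' → c

No remaining common prefixes — done.

Resulting grammar:
C → c C C C'
C' → id
C' → c
C → id c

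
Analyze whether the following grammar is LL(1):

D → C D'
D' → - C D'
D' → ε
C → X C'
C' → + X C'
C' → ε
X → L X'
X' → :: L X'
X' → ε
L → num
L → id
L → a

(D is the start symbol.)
A grammar is LL(1) if for each non-terminal N with multiple productions, the predict sets of those productions are pairwise disjoint, where PREDICT(N → α) = (FIRST(α) \ {ε}) ∪ (FOLLOW(N) if α ⇒* ε).

Relevant sets:
  FOLLOW(D') = { $ }
  FOLLOW(C') = { $, '-' }
  FOLLOW(X') = { $, '+', '-' }

For D':
  PREDICT(D' → '-' C D') = { '-' }
  PREDICT(D' → ε) = { $ }
For C':
  PREDICT(C' → '+' X C') = { '+' }
  PREDICT(C' → ε) = { $, '-' }
For X':
  PREDICT(X' → :: L X') = { '::' }
  PREDICT(X' → ε) = { $, '+', '-' }
For L:
  PREDICT(L → num) = { 'num' }
  PREDICT(L → id) = { 'id' }
  PREDICT(L → a) = { 'a' }
D, C, X have a single production, so nothing to check there.

All predict sets are disjoint. The grammar IS LL(1).

Answer: Yes, the grammar is LL(1).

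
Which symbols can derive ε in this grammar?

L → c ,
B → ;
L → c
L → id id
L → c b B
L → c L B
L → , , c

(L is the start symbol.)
None

A non-terminal is nullable if it can derive ε (the empty string): either it has an ε-production, or it has a production whose right-hand side consists entirely of nullable non-terminals.

There are no ε-productions, so no non-terminal can derive ε.
No non-terminals are nullable.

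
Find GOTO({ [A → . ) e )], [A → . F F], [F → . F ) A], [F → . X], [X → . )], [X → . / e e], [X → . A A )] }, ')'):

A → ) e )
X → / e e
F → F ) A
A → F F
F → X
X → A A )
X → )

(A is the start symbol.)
{ [A → ) . e )], [X → ) .] }

GOTO(I, ')') = CLOSURE({ [A → αX.β] : [A → α.Xβ] ∈ I, X = ')' })

Items with dot before ')', with the dot advanced:
  [A → . ) e )] → [A → ) . e )]
  [X → . )] → [X → ) .]
Closure adds nothing (no advanced item has the dot before a non-terminal).

GOTO = { [A → ) . e )], [X → ) .] }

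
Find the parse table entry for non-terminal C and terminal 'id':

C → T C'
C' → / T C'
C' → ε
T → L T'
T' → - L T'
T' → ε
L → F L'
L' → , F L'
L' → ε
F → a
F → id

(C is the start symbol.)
C → T C'

To find M[C, 'id'], we find productions for C where 'id' is in the predict set (PREDICT(N → α) = (FIRST(α) \ {ε}) ∪ (FOLLOW(N) if α ⇒* ε)).

Relevant sets:
  FIRST(T) = { 'a', 'id' }

C → T C': PREDICT = { 'a', 'id' }
  'id' is in predict set, so this production goes in M[C, 'id']

M[C, 'id'] = C → T C'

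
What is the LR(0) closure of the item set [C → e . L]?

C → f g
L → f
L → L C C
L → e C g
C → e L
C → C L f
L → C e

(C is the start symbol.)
Start with: [C → e . L]
  [C → e . L] has the dot before L: add [L → . f], [L → . L C C], [L → . e C g], [L → . C e]
  [L → . C e] has the dot before C: add [C → . f g], [C → . e L], [C → . C L f]
No further items can be added.

CLOSURE = { [C → . C L f], [C → . e L], [C → . f g], [C → e . L], [L → . C e], [L → . L C C], [L → . e C g], [L → . f] }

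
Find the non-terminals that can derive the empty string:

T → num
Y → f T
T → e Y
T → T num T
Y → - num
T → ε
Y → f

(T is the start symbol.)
A non-terminal is nullable if it can derive ε (the empty string): either it has an ε-production, or it has a production whose right-hand side consists entirely of nullable non-terminals.

ε-productions: T → ε
So T is immediately nullable.
No further non-terminal can be added: every production for the remaining non-terminals contains a terminal or a non-nullable non-terminal.
Nullable = { 'T' }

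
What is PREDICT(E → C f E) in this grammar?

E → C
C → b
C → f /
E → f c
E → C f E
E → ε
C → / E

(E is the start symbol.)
{ '/', 'b', 'f' }

PREDICT(E → C f E) = (FIRST(RHS) \ {ε}) ∪ (FOLLOW(E) if ε ∈ FIRST(RHS), i.e. RHS ⇒* ε)
FIRST(C) = { '/', 'b', 'f' }
FIRST(C f E) = { '/', 'b', 'f' }
ε ∉ FIRST(C f E), so FOLLOW(E) is not added.
PREDICT(E → C f E) = { '/', 'b', 'f' }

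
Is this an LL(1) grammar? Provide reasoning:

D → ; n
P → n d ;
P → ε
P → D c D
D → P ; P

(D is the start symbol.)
Relevant sets:
  FIRST(P) = { ';', 'n', ε }
  FIRST(D) = { ';', 'n' }
  FOLLOW(P) = { $, ';', 'c' }

For D:
  PREDICT(D → ';' n) = { ';' }
  PREDICT(D → P ';' P) = { ';', 'n' }
For P:
  PREDICT(P → n d ';') = { 'n' }
  PREDICT(P → ε) = { $, ';', 'c' }
  PREDICT(P → D c D) = { ';', 'n' }

Conflict found: Predict set conflict for D: { ';' }
The grammar is NOT LL(1).

Answer: No. Predict set conflict for D: { ';' }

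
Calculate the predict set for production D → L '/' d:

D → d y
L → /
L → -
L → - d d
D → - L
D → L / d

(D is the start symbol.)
{ '-', '/' }

PREDICT(D → L '/' d) = (FIRST(RHS) \ {ε}) ∪ (FOLLOW(D) if ε ∈ FIRST(RHS), i.e. RHS ⇒* ε)
FIRST(L) = { '-', '/' }
FIRST(L '/' d) = { '-', '/' }
ε ∉ FIRST(L '/' d), so FOLLOW(D) is not added.
PREDICT(D → L '/' d) = { '-', '/' }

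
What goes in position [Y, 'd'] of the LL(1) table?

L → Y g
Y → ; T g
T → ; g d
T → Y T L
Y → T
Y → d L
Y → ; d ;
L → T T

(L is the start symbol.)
Y → T, Y → d L

To find M[Y, 'd'], we find productions for Y where 'd' is in the predict set (PREDICT(N → α) = (FIRST(α) \ {ε}) ∪ (FOLLOW(N) if α ⇒* ε)).

Relevant sets:
  FIRST(T) = { ';', 'd' }

Y → ; T g: PREDICT = { ';' }
Y → T: PREDICT = { ';', 'd' }
  'd' is in predict set, so this production goes in M[Y, 'd']
Y → d L: PREDICT = { 'd' }
  'd' is in predict set, so this production goes in M[Y, 'd']
Y → ; d ;: PREDICT = { ';' }

M[Y, 'd'] = Y → T, Y → d L  (a multiply-defined cell — the grammar is not LL(1))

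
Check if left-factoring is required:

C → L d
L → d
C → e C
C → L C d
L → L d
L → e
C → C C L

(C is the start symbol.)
Yes, C has productions with common prefix 'L'

Left-factoring is needed when two productions for the same non-terminal
share a common prefix on the right-hand side.

Productions for C:
  C → L d
  C → e C
  C → L C d
  C → C C L
Productions for L:
  L → d
  L → L d
  L → e

Found common prefix 'L' in productions for C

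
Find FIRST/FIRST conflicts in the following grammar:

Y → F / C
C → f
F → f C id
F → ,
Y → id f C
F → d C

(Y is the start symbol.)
No FIRST/FIRST conflicts.

A FIRST/FIRST conflict occurs when two productions N → α and N → β for the same non-terminal have FIRST(α) ∩ FIRST(β) ≠ ∅ (with ε ∈ FIRST of a nullable right-hand side, so two nullable alternatives also conflict).

FIRST sets of the non-terminals at (or reachable through a nullable prefix from) the front of some alternative:
  FIRST(F) = { ',', 'd', 'f' }

Productions for Y:
  Y → F / C: FIRST = { ',', 'd', 'f' }
  Y → id f C: FIRST = { 'id' }
Productions for F:
  F → f C id: FIRST = { 'f' }
  F → ,: FIRST = { ',' }
  F → d C: FIRST = { 'd' }
C has only one production, so no FIRST/FIRST conflict is possible there.

All alternatives of each non-terminal have pairwise disjoint FIRST sets.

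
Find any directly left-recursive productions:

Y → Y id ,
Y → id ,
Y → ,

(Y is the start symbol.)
Yes, Y is left-recursive

Direct left recursion occurs when N → N α for some non-terminal N (the right-hand side begins with the left-hand side itself).

Y → Y id ,: LEFT RECURSIVE (starts with Y)
Y → id ,: starts with id
Y → ,: starts with ','

The grammar has direct left recursion on: Y.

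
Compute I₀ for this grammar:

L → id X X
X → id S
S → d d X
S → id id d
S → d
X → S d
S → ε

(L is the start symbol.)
{ [L → . id X X], [L' → . L] }

First, augment the grammar with L' → L
I₀ = CLOSURE({ [L' → . L] }):
  [L' → . L] has the dot before L: add [L → . id X X]
No further items can be added.

I₀ = { [L → . id X X], [L' → . L] }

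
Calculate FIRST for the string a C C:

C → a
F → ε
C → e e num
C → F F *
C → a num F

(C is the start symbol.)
To compute FIRST(a C C), process the symbols left to right:
Symbol a is a terminal. Add 'a' and stop.
FIRST(a C C) = { 'a' }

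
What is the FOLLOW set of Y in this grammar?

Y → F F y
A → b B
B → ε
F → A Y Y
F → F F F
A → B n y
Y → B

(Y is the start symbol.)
Y is the start symbol, so $ ∈ FOLLOW(Y).
In F → A Y Y: Y is followed by Y, add FIRST(Y) \ {ε} = { 'b', 'n' }
  Y is nullable, so also add FOLLOW(F)
In F → A Y Y: Y is at the end, add FOLLOW(F)

The FOLLOW sets referred to above (computed the same way, to a fixed point):
  FOLLOW(F) = { 'b', 'n', 'y' }

Taking the union: FOLLOW(Y) = { $, 'b', 'n', 'y' }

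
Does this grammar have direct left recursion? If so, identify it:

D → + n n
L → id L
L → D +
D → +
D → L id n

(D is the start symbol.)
Direct left recursion occurs when N → N α for some non-terminal N (the right-hand side begins with the left-hand side itself).

D → + n n: starts with '+'
L → id L: starts with id
L → D +: starts with D
D → +: starts with '+'
D → L id n: starts with L

No direct left recursion found.

Answer: No direct left recursion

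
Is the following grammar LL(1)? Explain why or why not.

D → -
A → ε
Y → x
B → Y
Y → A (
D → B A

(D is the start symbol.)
Relevant sets:
  FIRST(B) = { '(', 'x' }
  FIRST(A) = { ε }

For D:
  PREDICT(D → '-') = { '-' }
  PREDICT(D → B A) = { '(', 'x' }
For Y:
  PREDICT(Y → x) = { 'x' }
  PREDICT(Y → A '(') = { '(' }
A, B have a single production, so nothing to check there.

All predict sets are disjoint. The grammar IS LL(1).

Answer: Yes, the grammar is LL(1).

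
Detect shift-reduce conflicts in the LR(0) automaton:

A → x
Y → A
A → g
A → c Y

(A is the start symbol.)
Augment with A' → A and build the canonical LR(0) collection (I0 = CLOSURE({[A' → . A]}), then GOTO on every symbol after a dot until no new states appear). It has 7 states:
  I0: { [A → . c Y], [A → . g], [A → . x], [A' → . A] }  — shift
  I1: { [A' → A .] }  — accept
  I2: { [A → . c Y], [A → . g], [A → . x], [A → c . Y], [Y → . A] }  — shift
  I3: { [A → g .] }  — reduce
  I4: { [A → x .] }  — reduce
  I5: { [Y → A .] }  — reduce
  I6: { [A → c Y .] }  — reduce

No state contains both a complete item and a shift item.

Answer: No shift-reduce conflicts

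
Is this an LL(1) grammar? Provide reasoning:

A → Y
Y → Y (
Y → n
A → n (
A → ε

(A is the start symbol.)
No. Predict set conflict for A: { 'n' }

A grammar is LL(1) if for each non-terminal N with multiple productions, the predict sets of those productions are pairwise disjoint, where PREDICT(N → α) = (FIRST(α) \ {ε}) ∪ (FOLLOW(N) if α ⇒* ε).

Relevant sets:
  FIRST(Y) = { 'n' }
  FOLLOW(A) = { $ }

For A:
  PREDICT(A → Y) = { 'n' }
  PREDICT(A → n '(') = { 'n' }
  PREDICT(A → ε) = { $ }
For Y:
  PREDICT(Y → Y '(') = { 'n' }
  PREDICT(Y → n) = { 'n' }

Conflict found: Predict set conflict for A: { 'n' }
The grammar is NOT LL(1).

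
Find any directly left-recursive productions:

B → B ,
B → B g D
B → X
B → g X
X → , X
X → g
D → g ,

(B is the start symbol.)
Yes, B is left-recursive

B → B ,: LEFT RECURSIVE (starts with B)
B → B g D: LEFT RECURSIVE (starts with B)
B → X: starts with X
B → g X: starts with g
X → , X: starts with ','
X → g: starts with g
D → g ,: starts with g

The grammar has direct left recursion on: B.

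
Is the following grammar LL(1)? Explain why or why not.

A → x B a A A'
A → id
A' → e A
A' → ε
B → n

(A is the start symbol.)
No. Predict set conflict for A': { 'e' }

A grammar is LL(1) if for each non-terminal N with multiple productions, the predict sets of those productions are pairwise disjoint, where PREDICT(N → α) = (FIRST(α) \ {ε}) ∪ (FOLLOW(N) if α ⇒* ε).

Relevant sets:
  FOLLOW(A') = { $, 'e' }

For A:
  PREDICT(A → x B a A A') = { 'x' }
  PREDICT(A → id) = { 'id' }
For A':
  PREDICT(A' → e A) = { 'e' }
  PREDICT(A' → ε) = { $, 'e' }
B has a single production, so nothing to check there.

Conflict found: Predict set conflict for A': { 'e' }
The grammar is NOT LL(1).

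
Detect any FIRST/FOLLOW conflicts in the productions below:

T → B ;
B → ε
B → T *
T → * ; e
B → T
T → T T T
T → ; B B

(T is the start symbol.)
Nullable non-terminals: B.
FIRST sets used below: FIRST(T) = { '*', ';' }

B: nullable alternative(s) B → ε; FOLLOW(B) = { $, '*', ';' }
  B → ε: FIRST \ {ε} = { } — this is the only nullable alternative, skip
  B → T *: FIRST \ {ε} = { '*', ';' } — overlaps FOLLOW(B) on { '*', ';' }: CONFLICT
  B → T: FIRST \ {ε} = { '*', ';' } — overlaps FOLLOW(B) on { '*', ';' }: CONFLICT

T has no nullable alternative, so no FIRST/FOLLOW check is needed there.

So the grammar has 2 FIRST/FOLLOW conflicts (marked CONFLICT above).

Answer: Yes. B → T '*' with FOLLOW(B) on { '*', ';' }; B → T with FOLLOW(B) on { '*', ';' }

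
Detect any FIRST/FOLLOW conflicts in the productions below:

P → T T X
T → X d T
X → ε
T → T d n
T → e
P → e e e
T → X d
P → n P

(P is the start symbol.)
A FIRST/FOLLOW conflict occurs when a non-terminal N has a nullable alternative N → β (β ⇒* ε) and another alternative N → α with FIRST(α) ∩ FOLLOW(N) ≠ ∅: on such a lookahead the parser cannot decide between expanding α and letting N vanish via β.

Nullable non-terminals: X.
X has a nullable alternative but only one production, so nothing to check.

P, T have no nullable alternative, so no FIRST/FOLLOW check is needed there.

No FIRST/FOLLOW conflicts found.

Answer: No FIRST/FOLLOW conflicts.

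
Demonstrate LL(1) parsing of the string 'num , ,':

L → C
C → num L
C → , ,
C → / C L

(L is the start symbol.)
Stack is shown with the top on the left.

Stack    Input      Action
--------------------------
L $      num , , $  output L → C
C $      num , , $  output C → num L
num L $  num , , $  match 'num'
L $      , , $      output L → C
C $      , , $      output C → , ,
, , $    , , $      match ','
, $      , $        match ','
$        $          accept

The string is accepted.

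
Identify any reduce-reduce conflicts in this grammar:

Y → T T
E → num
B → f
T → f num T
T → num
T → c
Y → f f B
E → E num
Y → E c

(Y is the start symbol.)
A reduce-reduce conflict occurs when an LR(0) state has two complete items [A → α .] and [B → β .] — both call for a reduction, and with no lookahead the parser cannot choose between them.

Augment with Y' → Y and build the canonical LR(0) collection (I0 = CLOSURE({[Y' → . Y]}), then GOTO on every symbol after a dot until no new states appear). It has 17 states:
  I0: { [E → . E num], [E → . num], [T → . c], [T → . f num T], [T → . num], [Y → . E c], [Y → . T T], [Y → . f f B], [Y' → . Y] }  — shift
  I1: { [E → E . num], [Y → E . c] }  — shift
  I2: { [T → . c], [T → . f num T], [T → . num], [Y → T . T] }  — shift
  I3: { [Y' → Y .] }  — accept
  I4: { [T → c .] }  — reduce
  I5: { [T → f . num T], [Y → f . f B] }  — shift
  I6: { [E → num .], [T → num .] }  — 2 reduces
  I7: { [B → . f], [Y → f f . B] }  — shift
  I8: { [T → . c], [T → . f num T], [T → . num], [T → f num . T] }  — shift
  I9: { [T → f num T .] }  — reduce
  I10: { [T → f . num T] }  — shift
  I11: { [T → num .] }  — reduce
  I12: { [Y → f f B .] }  — reduce
  I13: { [B → f .] }  — reduce
  I14: { [Y → T T .] }  — reduce
  I15: { [Y → E c .] }  — reduce
  I16: { [E → E num .] }  — reduce

I6 contains complete items [E → num .], [T → num .] — reduce-reduce conflict.

Answer: Yes — I6: [E → num .] vs [T → num .]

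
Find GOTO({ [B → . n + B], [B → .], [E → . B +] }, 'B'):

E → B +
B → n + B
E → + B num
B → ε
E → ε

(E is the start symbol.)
{ [E → B . +] }

GOTO(I, 'B') = CLOSURE({ [A → αX.β] : [A → α.Xβ] ∈ I, X = 'B' })

Items with dot before 'B', with the dot advanced:
  [E → . B +] → [E → B . +]
Closure adds nothing (no advanced item has the dot before a non-terminal).

GOTO = { [E → B . +] }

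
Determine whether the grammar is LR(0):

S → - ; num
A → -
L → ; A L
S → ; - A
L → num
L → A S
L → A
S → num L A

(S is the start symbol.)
No. Shift-reduce conflict between [L → A .] and [S → . - ; num]

Augment with S' → S and build the canonical LR(0) collection (I0 = CLOSURE({[S' → . S]}), then GOTO on every symbol after a dot until no new states appear). It has 18 states:
  I0: { [S → . - ; num], [S → . ; - A], [S → . num L A], [S' → . S] }  — shift
  I1: { [S → - . ; num] }  — shift
  I2: { [S → ; . - A] }  — shift
  I3: { [S' → S .] }  — accept
  I4: { [A → . -], [L → . ; A L], [L → . A S], [L → . A], [L → . num], [S → num . L A] }  — shift
  I5: { [A → - .] }  — reduce
  I6: { [A → . -], [L → ; . A L] }  — shift
  I7: { [L → A . S], [L → A .], [S → . - ; num], [S → . ; - A], [S → . num L A] }  — shift, reduce
  I8: { [A → . -], [S → num L . A] }  — shift
  I9: { [L → num .] }  — reduce
  I10: { [S → num L A .] }  — reduce
  I11: { [L → A S .] }  — reduce
  I12: { [A → . -], [L → . ; A L], [L → . A S], [L → . A], [L → . num], [L → ; A . L] }  — shift
  I13: { [L → ; A L .] }  — reduce
  I14: { [A → . -], [S → ; - . A] }  — shift
  I15: { [S → ; - A .] }  — reduce
  I16: { [S → - ; . num] }  — shift
  I17: { [S → - ; num .] }  — reduce

Conflict in state I7:
  Shift-reduce conflict between [L → A .] and [S → . - ; num]
So the grammar is NOT LR(0).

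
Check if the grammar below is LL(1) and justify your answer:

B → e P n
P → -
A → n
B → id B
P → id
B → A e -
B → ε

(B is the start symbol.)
Yes, the grammar is LL(1).

A grammar is LL(1) if for each non-terminal N with multiple productions, the predict sets of those productions are pairwise disjoint, where PREDICT(N → α) = (FIRST(α) \ {ε}) ∪ (FOLLOW(N) if α ⇒* ε).

Relevant sets:
  FIRST(A) = { 'n' }
  FOLLOW(B) = { $ }

For B:
  PREDICT(B → e P n) = { 'e' }
  PREDICT(B → id B) = { 'id' }
  PREDICT(B → A e '-') = { 'n' }
  PREDICT(B → ε) = { $ }
For P:
  PREDICT(P → '-') = { '-' }
  PREDICT(P → id) = { 'id' }
A has a single production, so nothing to check there.

All predict sets are disjoint. The grammar IS LL(1).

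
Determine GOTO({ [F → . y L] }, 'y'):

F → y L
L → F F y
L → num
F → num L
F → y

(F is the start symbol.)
GOTO(I, 'y') = CLOSURE({ [A → αX.β] : [A → α.Xβ] ∈ I, X = 'y' })

Items with dot before 'y', with the dot advanced:
  [F → . y L] → [F → y . L]
Closure of the advanced items:
  [F → y . L] has the dot before L: add [L → . F F y], [L → . num]
  [L → . F F y] has the dot before F: add [F → . y L], [F → . num L], [F → . y]

GOTO = { [F → . num L], [F → . y L], [F → . y], [F → y . L], [L → . F F y], [L → . num] }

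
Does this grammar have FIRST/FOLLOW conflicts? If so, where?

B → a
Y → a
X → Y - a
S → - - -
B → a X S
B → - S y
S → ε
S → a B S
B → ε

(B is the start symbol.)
Yes. B → a with FOLLOW(B) on { 'a' }; B → a X S with FOLLOW(B) on { 'a' }; B → '-' S y with FOLLOW(B) on { '-' }; S → '-' '-' '-' with FOLLOW(S) on { '-' }; S → a B S with FOLLOW(S) on { 'a' }

A FIRST/FOLLOW conflict occurs when a non-terminal N has a nullable alternative N → β (β ⇒* ε) and another alternative N → α with FIRST(α) ∩ FOLLOW(N) ≠ ∅: on such a lookahead the parser cannot decide between expanding α and letting N vanish via β.

Nullable non-terminals: B, S.

B: nullable alternative(s) B → ε; FOLLOW(B) = { $, '-', 'a', 'y' }
  B → a: FIRST \ {ε} = { 'a' } — overlaps FOLLOW(B) on { 'a' }: CONFLICT
  B → a X S: FIRST \ {ε} = { 'a' } — overlaps FOLLOW(B) on { 'a' }: CONFLICT
  B → - S y: FIRST \ {ε} = { '-' } — overlaps FOLLOW(B) on { '-' }: CONFLICT
  B → ε: FIRST \ {ε} = { } — this is the only nullable alternative, skip

S: nullable alternative(s) S → ε; FOLLOW(S) = { $, '-', 'a', 'y' }
  S → - - -: FIRST \ {ε} = { '-' } — overlaps FOLLOW(S) on { '-' }: CONFLICT
  S → ε: FIRST \ {ε} = { } — this is the only nullable alternative, skip
  S → a B S: FIRST \ {ε} = { 'a' } — overlaps FOLLOW(S) on { 'a' }: CONFLICT

X, Y have no nullable alternative, so no FIRST/FOLLOW check is needed there.

So the grammar has 5 FIRST/FOLLOW conflicts (marked CONFLICT above).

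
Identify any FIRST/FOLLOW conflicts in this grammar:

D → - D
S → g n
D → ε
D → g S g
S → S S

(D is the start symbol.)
Nullable non-terminals: D.

D: nullable alternative(s) D → ε; FOLLOW(D) = { $ }
  D → - D: FIRST \ {ε} = { '-' } — disjoint from FOLLOW(D)
  D → ε: FIRST \ {ε} = { } — this is the only nullable alternative, skip
  D → g S g: FIRST \ {ε} = { 'g' } — disjoint from FOLLOW(D)

S has no nullable alternative, so no FIRST/FOLLOW check is needed there.

No FIRST/FOLLOW conflicts found.

Answer: No FIRST/FOLLOW conflicts.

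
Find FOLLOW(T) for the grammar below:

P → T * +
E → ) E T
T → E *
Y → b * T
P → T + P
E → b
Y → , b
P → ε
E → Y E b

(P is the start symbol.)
To compute FOLLOW(T), find every occurrence of T on a right-hand side N → α T β: add FIRST(β) \ {ε}, and if β is empty or nullable also add FOLLOW(N). Iterate to a fixed point.

In P → T * +: T is followed by '*' '+', add FIRST('*' '+') \ {ε} = { '*' }
In E → ) E T: T is at the end, add FOLLOW(E)
In Y → b * T: T is at the end, add FOLLOW(Y)
In P → T + P: T is followed by '+' P, add FIRST('+' P) \ {ε} = { '+' }

The FOLLOW sets referred to above (computed the same way, to a fixed point):
  FOLLOW(E) = { ')', '*', ',', 'b' }
  FOLLOW(Y) = { ')', ',', 'b' }

Taking the union: FOLLOW(T) = { ')', '*', '+', ',', 'b' }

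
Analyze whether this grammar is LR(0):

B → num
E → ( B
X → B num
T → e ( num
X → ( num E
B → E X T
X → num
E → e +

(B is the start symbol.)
A grammar is LR(0) if no state in the canonical LR(0) collection has:
  - both a shift item (dot before a terminal) and a complete item (shift-reduce conflict), or
  - two or more complete items (reduce-reduce conflict; the accept item [B' → B .] counts as a complete item here).

Augment with B' → B and build the canonical LR(0) collection (I0 = CLOSURE({[B' → . B]}), then GOTO on every symbol after a dot until no new states appear). It has 19 states:
  I0: { [B → . E X T], [B → . num], [B' → . B], [E → . ( B], [E → . e +] }  — shift
  I1: { [B → . E X T], [B → . num], [E → ( . B], [E → . ( B], [E → . e +] }  — shift
  I2: { [B' → B .] }  — accept
  I3: { [B → . E X T], [B → . num], [B → E . X T], [E → . ( B], [E → . e +], [X → . ( num E], [X → . B num], [X → . num] }  — shift
  I4: { [E → e . +] }  — shift
  I5: { [B → num .] }  — reduce
  I6: { [E → e + .] }  — reduce
  I7: { [B → . E X T], [B → . num], [E → ( . B], [E → . ( B], [E → . e +], [X → ( . num E] }  — shift
  I8: { [X → B . num] }  — shift
  I9: { [B → E X . T], [T → . e ( num] }  — shift
  I10: { [B → num .], [X → num .] }  — 2 reduces
  I11: { [B → E X T .] }  — reduce
  I12: { [T → e . ( num] }  — shift
  I13: { [T → e ( . num] }  — shift
  I14: { [T → e ( num .] }  — reduce
  I15: { [X → B num .] }  — reduce
  I16: { [E → ( B .] }  — reduce
  I17: { [B → num .], [E → . ( B], [E → . e +], [X → ( num . E] }  — shift, reduce
  I18: { [X → ( num E .] }  — reduce

Conflict in state I10:
  Reduce-reduce conflict: [B → num .] and [X → num .]
So the grammar is NOT LR(0).

Answer: No. Reduce-reduce conflict: [B → num .] and [X → num .]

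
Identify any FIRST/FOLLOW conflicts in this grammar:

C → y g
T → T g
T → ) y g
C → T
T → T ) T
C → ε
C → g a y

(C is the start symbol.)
No FIRST/FOLLOW conflicts.

Nullable non-terminals: C.
FIRST sets used below: FIRST(T) = { ')' }

C: nullable alternative(s) C → ε; FOLLOW(C) = { $ }
  C → y g: FIRST \ {ε} = { 'y' } — disjoint from FOLLOW(C)
  C → T: FIRST \ {ε} = { ')' } — disjoint from FOLLOW(C)
  C → ε: FIRST \ {ε} = { } — this is the only nullable alternative, skip
  C → g a y: FIRST \ {ε} = { 'g' } — disjoint from FOLLOW(C)

T has no nullable alternative, so no FIRST/FOLLOW check is needed there.

No FIRST/FOLLOW conflicts found.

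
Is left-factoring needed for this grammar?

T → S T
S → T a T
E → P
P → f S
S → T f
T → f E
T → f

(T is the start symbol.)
Left-factoring is needed when two productions for the same non-terminal
share a common prefix on the right-hand side.

Productions for T:
  T → S T
  T → f E
  T → f
Productions for S:
  S → T a T
  S → T f

Found common prefix 'f' in productions for T
Found common prefix 'T' in productions for S

Answer: Yes, T has productions with common prefix 'f'; S has productions with common prefix 'T'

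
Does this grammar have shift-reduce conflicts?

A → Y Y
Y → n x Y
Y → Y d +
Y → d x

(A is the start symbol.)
Yes — I6: [Y → n x Y .] vs [Y → Y . d +]; I10: [A → Y Y .] vs [Y → Y . d +]

A shift-reduce conflict occurs when an LR(0) state has both:
  - a complete (reduce) item [A → α .] (dot at the end), and
  - a shift item [B → β . c γ] (dot before a terminal).

Augment with A' → A and build the canonical LR(0) collection (I0 = CLOSURE({[A' → . A]}), then GOTO on every symbol after a dot until no new states appear). It has 12 states:
  I0: { [A → . Y Y], [A' → . A], [Y → . Y d +], [Y → . d x], [Y → . n x Y] }  — shift
  I1: { [A' → A .] }  — accept
  I2: { [A → Y . Y], [Y → . Y d +], [Y → . d x], [Y → . n x Y], [Y → Y . d +] }  — shift
  I3: { [Y → d . x] }  — shift
  I4: { [Y → n . x Y] }  — shift
  I5: { [Y → . Y d +], [Y → . d x], [Y → . n x Y], [Y → n x . Y] }  — shift
  I6: { [Y → Y . d +], [Y → n x Y .] }  — shift, reduce
  I7: { [Y → Y d . +] }  — shift
  I8: { [Y → Y d + .] }  — reduce
  I9: { [Y → d x .] }  — reduce
  I10: { [A → Y Y .], [Y → Y . d +] }  — shift, reduce
  I11: { [Y → Y d . +], [Y → d . x] }  — shift

I6 contains reduce item [Y → n x Y .] and shift item [Y → Y . d +] — shift-reduce conflict.
I10 contains reduce item [A → Y Y .] and shift item [Y → Y . d +] — shift-reduce conflict.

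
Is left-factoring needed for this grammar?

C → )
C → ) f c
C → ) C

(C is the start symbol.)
Yes, C has productions with common prefix ')'

Left-factoring is needed when two productions for the same non-terminal
share a common prefix on the right-hand side.

Productions for C:
  C → )
  C → ) f c
  C → ) C

Found common prefix ')' in productions for C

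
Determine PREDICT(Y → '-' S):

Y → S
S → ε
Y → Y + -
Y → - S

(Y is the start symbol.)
PREDICT(Y → '-' S) = (FIRST(RHS) \ {ε}) ∪ (FOLLOW(Y) if ε ∈ FIRST(RHS), i.e. RHS ⇒* ε)
FIRST('-' S) = { '-' }
ε ∉ FIRST('-' S), so FOLLOW(Y) is not added.
PREDICT(Y → '-' S) = { '-' }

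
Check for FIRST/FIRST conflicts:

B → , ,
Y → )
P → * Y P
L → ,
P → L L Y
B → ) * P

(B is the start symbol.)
No FIRST/FIRST conflicts.

FIRST sets of the non-terminals at (or reachable through a nullable prefix from) the front of some alternative:
  FIRST(L) = { ',' }

Productions for B:
  B → , ,: FIRST = { ',' }
  B → ) * P: FIRST = { ')' }
Productions for P:
  P → * Y P: FIRST = { '*' }
  P → L L Y: FIRST = { ',' }
Y, L have only one production, so no FIRST/FIRST conflict is possible there.

All alternatives of each non-terminal have pairwise disjoint FIRST sets.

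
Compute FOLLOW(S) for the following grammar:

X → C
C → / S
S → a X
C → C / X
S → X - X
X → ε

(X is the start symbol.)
To compute FOLLOW(S), find every occurrence of S on a right-hand side N → α S β: add FIRST(β) \ {ε}, and if β is empty or nullable also add FOLLOW(N). Iterate to a fixed point.

In C → / S: S is at the end, add FOLLOW(C)

The FOLLOW sets referred to above (computed the same way, to a fixed point):
  FOLLOW(C) = { $, '-', '/' }

Taking the union: FOLLOW(S) = { $, '-', '/' }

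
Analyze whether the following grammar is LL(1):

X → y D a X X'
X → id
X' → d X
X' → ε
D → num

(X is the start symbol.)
A grammar is LL(1) if for each non-terminal N with multiple productions, the predict sets of those productions are pairwise disjoint, where PREDICT(N → α) = (FIRST(α) \ {ε}) ∪ (FOLLOW(N) if α ⇒* ε).

Relevant sets:
  FOLLOW(X') = { $, 'd' }

For X:
  PREDICT(X → y D a X X') = { 'y' }
  PREDICT(X → id) = { 'id' }
For X':
  PREDICT(X' → d X) = { 'd' }
  PREDICT(X' → ε) = { $, 'd' }
D has a single production, so nothing to check there.

Conflict found: Predict set conflict for X': { 'd' }
The grammar is NOT LL(1).

Answer: No. Predict set conflict for X': { 'd' }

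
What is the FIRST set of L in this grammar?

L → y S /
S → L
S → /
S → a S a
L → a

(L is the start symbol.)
To compute FIRST(L), examine every production with L on the left-hand side, reading each right-hand side left to right until a non-nullable symbol is reached.

From L → y S /:
  - y is a terminal: add 'y' and stop
From L → a:
  - a is a terminal: add 'a' and stop

Collecting: FIRST(L) = { 'a', 'y' }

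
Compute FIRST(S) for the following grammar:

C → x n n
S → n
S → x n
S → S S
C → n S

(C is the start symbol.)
{ 'n', 'x' }

To compute FIRST(S), examine every production with S on the left-hand side, reading each right-hand side left to right until a non-nullable symbol is reached.

From S → n:
  - n is a terminal: add 'n' and stop
From S → x n:
  - x is a terminal: add 'x' and stop
From S → S S:
  - S is the symbol being defined: contributes nothing new
    S is not nullable, so stop

Collecting: FIRST(S) = { 'n', 'x' }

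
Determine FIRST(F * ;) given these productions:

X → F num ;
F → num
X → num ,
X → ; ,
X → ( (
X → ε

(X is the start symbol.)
FIRST sets of the non-terminals involved (from the grammar, by fixed-point iteration):
  FIRST(F) = { 'num' }

To compute FIRST(F * ;), process the symbols left to right:
Symbol F is a non-terminal. Add FIRST(F) \ {ε} = { 'num' }
F is not nullable (ε ∉ FIRST(F)), so stop here.
FIRST(F * ;) = { 'num' }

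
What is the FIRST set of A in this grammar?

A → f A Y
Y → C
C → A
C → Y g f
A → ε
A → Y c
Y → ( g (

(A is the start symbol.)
{ '(', 'c', 'f', 'g', ε }

To compute FIRST(A), examine every production with A on the left-hand side, reading each right-hand side left to right until a non-nullable symbol is reached.

FIRST sets of the other non-terminals involved (by the same procedure, iterated to a fixed point):
  FIRST(Y) = { '(', 'c', 'f', 'g', ε }

From A → f A Y:
  - f is a terminal: add 'f' and stop
From A → ε:
  - ε-production, so ε ∈ FIRST(A)
From A → Y c:
  - Y is a non-terminal: add FIRST(Y) \ {ε} = { '(', 'c', 'f', 'g' }
    Y is nullable, so continue to the next symbol
  - c is a terminal: add 'c' and stop

Collecting: FIRST(A) = { '(', 'c', 'f', 'g', ε }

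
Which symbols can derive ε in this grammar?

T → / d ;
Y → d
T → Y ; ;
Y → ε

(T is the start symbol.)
ε-productions: Y → ε
So Y is immediately nullable.
No further non-terminal can be added: every production for the remaining non-terminals contains a terminal or a non-nullable non-terminal.
Nullable = { 'Y' }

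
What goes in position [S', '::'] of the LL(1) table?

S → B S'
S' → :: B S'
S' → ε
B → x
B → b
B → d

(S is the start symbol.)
S' → :: B S'

To find M[S', '::'], we find productions for S' where '::' is in the predict set (PREDICT(N → α) = (FIRST(α) \ {ε}) ∪ (FOLLOW(N) if α ⇒* ε)).

Relevant sets:
  FOLLOW(S') = { $ }

S' → :: B S': PREDICT = { '::' }
  '::' is in predict set, so this production goes in M[S', '::']
S' → ε: PREDICT = { $ }

M[S', '::'] = S' → :: B S'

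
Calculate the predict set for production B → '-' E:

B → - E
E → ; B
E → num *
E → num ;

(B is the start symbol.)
{ '-' }

PREDICT(B → '-' E) = (FIRST(RHS) \ {ε}) ∪ (FOLLOW(B) if ε ∈ FIRST(RHS), i.e. RHS ⇒* ε)
FIRST('-' E) = { '-' }
ε ∉ FIRST('-' E), so FOLLOW(B) is not added.
PREDICT(B → '-' E) = { '-' }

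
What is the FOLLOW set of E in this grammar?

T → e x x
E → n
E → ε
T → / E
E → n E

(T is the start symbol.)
In T → / E: E is at the end, add FOLLOW(T)
In E → n E: E is at the end; this adds FOLLOW(E) to itself — nothing new

The FOLLOW sets referred to above (computed the same way, to a fixed point):
  FOLLOW(T) = { $ }

Taking the union: FOLLOW(E) = { $ }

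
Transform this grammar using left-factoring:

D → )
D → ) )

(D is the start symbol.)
Left-factoring transforms A → αβ₁ | αβ₂ into A → αA' and A' → β₁ | β₂
(α is the longest common prefix among the alternatives). Repeat until
no nonterminal has two alternatives with a common prefix.

Round 1: D has alternatives sharing prefix ')'. Introduce D': D → ) D'
  Add: D' → ε
  Add: D' → )

No remaining common prefixes — done.

Resulting grammar:
D → ) D'
D' → ε
D' → )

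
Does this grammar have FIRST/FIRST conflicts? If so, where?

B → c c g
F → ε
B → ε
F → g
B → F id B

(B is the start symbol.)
No FIRST/FIRST conflicts.

FIRST sets of the non-terminals at (or reachable through a nullable prefix from) the front of some alternative:
  FIRST(F) = { 'g', ε }

Productions for B:
  B → c c g: FIRST = { 'c' }
  B → ε: FIRST = { ε }
  B → F id B: FIRST = { 'g', 'id' }
Productions for F:
  F → ε: FIRST = { ε }
  F → g: FIRST = { 'g' }

All alternatives of each non-terminal have pairwise disjoint FIRST sets.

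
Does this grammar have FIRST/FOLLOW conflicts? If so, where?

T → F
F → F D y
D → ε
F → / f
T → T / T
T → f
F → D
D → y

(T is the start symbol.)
A FIRST/FOLLOW conflict occurs when a non-terminal N has a nullable alternative N → β (β ⇒* ε) and another alternative N → α with FIRST(α) ∩ FOLLOW(N) ≠ ∅: on such a lookahead the parser cannot decide between expanding α and letting N vanish via β.

Nullable non-terminals: D, F, T.
FIRST sets used below: FIRST(F) = { '/', 'y', ε }, FIRST(D) = { 'y', ε }, FIRST(T) = { '/', 'f', 'y', ε }

D: nullable alternative(s) D → ε; FOLLOW(D) = { $, '/', 'y' }
  D → ε: FIRST \ {ε} = { } — this is the only nullable alternative, skip
  D → y: FIRST \ {ε} = { 'y' } — overlaps FOLLOW(D) on { 'y' }: CONFLICT

F: nullable alternative(s) F → D; FOLLOW(F) = { $, '/', 'y' }
  F → F D y: FIRST \ {ε} = { '/', 'y' } — overlaps FOLLOW(F) on { '/', 'y' }: CONFLICT
  F → / f: FIRST \ {ε} = { '/' } — overlaps FOLLOW(F) on { '/' }: CONFLICT
  F → D: FIRST \ {ε} = { 'y' } — this is the only nullable alternative, skip

T: nullable alternative(s) T → F; FOLLOW(T) = { $, '/' }
  T → F: FIRST \ {ε} = { '/', 'y' } — this is the only nullable alternative, skip
  T → T / T: FIRST \ {ε} = { '/', 'f', 'y' } — overlaps FOLLOW(T) on { '/' }: CONFLICT
  T → f: FIRST \ {ε} = { 'f' } — disjoint from FOLLOW(T)

So the grammar has 4 FIRST/FOLLOW conflicts (marked CONFLICT above).

Answer: Yes. T → T '/' T with FOLLOW(T) on { '/' }; F → F D y with FOLLOW(F) on { '/', 'y' }; F → '/' f with FOLLOW(F) on { '/' }; D → y with FOLLOW(D) on { 'y' }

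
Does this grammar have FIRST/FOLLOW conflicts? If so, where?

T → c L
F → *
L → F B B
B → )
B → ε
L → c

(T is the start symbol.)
Yes. B → ')' with FOLLOW(B) on { ')' }

Nullable non-terminals: B.

B: nullable alternative(s) B → ε; FOLLOW(B) = { $, ')' }
  B → ): FIRST \ {ε} = { ')' } — overlaps FOLLOW(B) on { ')' }: CONFLICT
  B → ε: FIRST \ {ε} = { } — this is the only nullable alternative, skip

F, L, T have no nullable alternative, so no FIRST/FOLLOW check is needed there.

So the grammar has 1 FIRST/FOLLOW conflict (marked CONFLICT above).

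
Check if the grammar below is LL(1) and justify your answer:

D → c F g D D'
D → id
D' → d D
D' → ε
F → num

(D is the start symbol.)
A grammar is LL(1) if for each non-terminal N with multiple productions, the predict sets of those productions are pairwise disjoint, where PREDICT(N → α) = (FIRST(α) \ {ε}) ∪ (FOLLOW(N) if α ⇒* ε).

Relevant sets:
  FOLLOW(D') = { $, 'd' }

For D:
  PREDICT(D → c F g D D') = { 'c' }
  PREDICT(D → id) = { 'id' }
For D':
  PREDICT(D' → d D) = { 'd' }
  PREDICT(D' → ε) = { $, 'd' }
F has a single production, so nothing to check there.

Conflict found: Predict set conflict for D': { 'd' }
The grammar is NOT LL(1).

Answer: No. Predict set conflict for D': { 'd' }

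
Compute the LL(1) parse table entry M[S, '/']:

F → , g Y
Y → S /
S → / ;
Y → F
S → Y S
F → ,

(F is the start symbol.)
To find M[S, '/'], we find productions for S where '/' is in the predict set (PREDICT(N → α) = (FIRST(α) \ {ε}) ∪ (FOLLOW(N) if α ⇒* ε)).

Relevant sets:
  FIRST(Y) = { ',', '/' }

S → / ;: PREDICT = { '/' }
  '/' is in predict set, so this production goes in M[S, '/']
S → Y S: PREDICT = { ',', '/' }
  '/' is in predict set, so this production goes in M[S, '/']

M[S, '/'] = S → / ;, S → Y S  (a multiply-defined cell — the grammar is not LL(1))

Answer: S → / ;, S → Y S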